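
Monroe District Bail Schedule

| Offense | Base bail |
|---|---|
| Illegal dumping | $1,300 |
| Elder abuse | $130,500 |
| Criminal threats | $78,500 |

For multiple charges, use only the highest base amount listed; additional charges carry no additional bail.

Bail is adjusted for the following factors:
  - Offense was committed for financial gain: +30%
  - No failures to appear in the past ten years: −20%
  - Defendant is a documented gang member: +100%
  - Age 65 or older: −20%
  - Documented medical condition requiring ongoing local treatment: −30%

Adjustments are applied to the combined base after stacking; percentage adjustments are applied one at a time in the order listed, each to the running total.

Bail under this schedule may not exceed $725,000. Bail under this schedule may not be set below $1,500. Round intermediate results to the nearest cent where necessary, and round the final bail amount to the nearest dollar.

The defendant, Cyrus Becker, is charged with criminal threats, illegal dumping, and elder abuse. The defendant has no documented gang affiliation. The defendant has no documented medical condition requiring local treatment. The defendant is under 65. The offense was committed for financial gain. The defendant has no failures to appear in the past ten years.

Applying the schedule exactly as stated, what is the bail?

Base amounts from the schedule: criminal threats $78,500; illegal dumping $1,300; elder abuse $130,500.
Stacking rule: use the highest base only. Highest is elder abuse at $130,500. Combined base = $130,500.
Offense was committed for financial gain (+30%): $130,500 × 1.3 = $169,650.
No failures to appear in the past ten years (−20%): $169,650 × 0.8 = $135,720.
$135,720 is within the $725,000 maximum.
$135,720 is at or above the $1,500 minimum.

$135,720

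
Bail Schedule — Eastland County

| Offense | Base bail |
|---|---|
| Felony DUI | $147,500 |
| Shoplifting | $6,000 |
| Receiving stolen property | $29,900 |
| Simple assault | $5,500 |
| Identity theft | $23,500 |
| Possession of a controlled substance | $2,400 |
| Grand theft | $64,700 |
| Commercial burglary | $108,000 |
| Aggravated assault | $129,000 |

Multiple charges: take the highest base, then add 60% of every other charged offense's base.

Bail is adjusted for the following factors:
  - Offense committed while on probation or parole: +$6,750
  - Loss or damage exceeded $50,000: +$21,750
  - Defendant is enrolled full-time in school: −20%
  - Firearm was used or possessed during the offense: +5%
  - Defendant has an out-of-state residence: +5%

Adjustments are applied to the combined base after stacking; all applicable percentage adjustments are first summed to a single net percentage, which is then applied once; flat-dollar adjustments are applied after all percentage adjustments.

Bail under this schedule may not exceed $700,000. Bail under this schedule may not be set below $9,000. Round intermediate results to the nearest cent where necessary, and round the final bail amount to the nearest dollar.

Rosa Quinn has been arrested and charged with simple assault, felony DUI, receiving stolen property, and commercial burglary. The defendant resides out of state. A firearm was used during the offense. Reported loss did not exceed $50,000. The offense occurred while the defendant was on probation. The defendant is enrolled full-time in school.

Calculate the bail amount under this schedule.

Base amounts from the schedule: simple assault $5,500; felony DUI $147,500; receiving stolen property $29,900; commercial burglary $108,000.
Stacking rule: highest base plus 60% of each additional charge. Highest is felony DUI at $147,500. Additional: $5,500 × 60% = $3,300; $29,900 × 60% = $17,940; $108,000 × 60% = $64,800. Combined base = $147,500 + $86,040 = $233,540.
Net percentage adjustment: −20% +5% +5% = −10%. $233,540 × 0.9 = $210,186.
Offense committed while on probation or parole (+$6,750 flat): $210,186 + $6,750 = $216,936.
$216,936 is within the $700,000 maximum.
$216,936 is at or above the $9,000 minimum.

$216,936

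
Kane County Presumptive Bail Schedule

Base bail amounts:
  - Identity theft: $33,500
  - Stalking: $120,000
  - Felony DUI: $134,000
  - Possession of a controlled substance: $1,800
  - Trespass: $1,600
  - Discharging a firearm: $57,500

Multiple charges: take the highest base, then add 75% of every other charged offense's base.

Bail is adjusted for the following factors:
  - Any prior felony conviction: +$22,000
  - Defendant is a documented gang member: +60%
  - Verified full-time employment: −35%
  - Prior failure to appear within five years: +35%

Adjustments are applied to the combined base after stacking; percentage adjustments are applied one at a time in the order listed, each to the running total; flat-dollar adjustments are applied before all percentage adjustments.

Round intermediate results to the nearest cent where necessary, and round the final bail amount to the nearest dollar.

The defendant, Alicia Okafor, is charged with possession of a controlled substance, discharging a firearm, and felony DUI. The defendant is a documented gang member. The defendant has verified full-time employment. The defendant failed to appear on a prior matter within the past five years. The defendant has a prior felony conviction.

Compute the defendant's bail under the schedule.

$281,467

Base amounts from the schedule: possession of a controlled substance $1,800; discharging a firearm $57,500; felony DUI $134,000.
Stacking rule: highest base plus 75% of each additional charge. Highest is felony DUI at $134,000. Additional: $1,800 × 75% = $1,350; $57,500 × 75% = $43,125. Combined base = $134,000 + $44,475 = $178,475.
Any prior felony conviction (+$22,000 flat): $178,475 + $22,000 = $200,475.
Defendant is a documented gang member (+60%): $200,475 × 1.6 = $320,760.
Verified full-time employment (−35%): $320,760 × 0.65 = $208,494.
Prior failure to appear within five years (+35%): $208,494 × 1.35 = $281,466.90.
Rounded to the nearest dollar: $281,467.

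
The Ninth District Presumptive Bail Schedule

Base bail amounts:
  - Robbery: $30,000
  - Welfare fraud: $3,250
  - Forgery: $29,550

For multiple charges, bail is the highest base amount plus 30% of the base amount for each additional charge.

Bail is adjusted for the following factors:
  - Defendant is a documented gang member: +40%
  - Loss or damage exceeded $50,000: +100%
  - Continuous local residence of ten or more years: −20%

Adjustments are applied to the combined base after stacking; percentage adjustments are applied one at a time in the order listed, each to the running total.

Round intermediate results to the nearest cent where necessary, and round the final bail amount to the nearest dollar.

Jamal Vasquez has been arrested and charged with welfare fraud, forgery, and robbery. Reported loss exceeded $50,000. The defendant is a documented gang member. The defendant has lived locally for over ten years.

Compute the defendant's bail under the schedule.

$89,242

Base amounts from the schedule: welfare fraud $3,250; forgery $29,550; robbery $30,000.
Stacking rule: highest base plus 30% of each additional charge. Highest is robbery at $30,000. Additional: $3,250 × 30% = $975; $29,550 × 30% = $8,865. Combined base = $30,000 + $9,840 = $39,840.
Defendant is a documented gang member (+40%): $39,840 × 1.4 = $55,776.
Loss or damage exceeded $50,000 (+100%): $55,776 × 2 = $111,552.
Continuous local residence of ten or more years (−20%): $111,552 × 0.8 = $89,241.60.
Rounded to the nearest dollar: $89,242.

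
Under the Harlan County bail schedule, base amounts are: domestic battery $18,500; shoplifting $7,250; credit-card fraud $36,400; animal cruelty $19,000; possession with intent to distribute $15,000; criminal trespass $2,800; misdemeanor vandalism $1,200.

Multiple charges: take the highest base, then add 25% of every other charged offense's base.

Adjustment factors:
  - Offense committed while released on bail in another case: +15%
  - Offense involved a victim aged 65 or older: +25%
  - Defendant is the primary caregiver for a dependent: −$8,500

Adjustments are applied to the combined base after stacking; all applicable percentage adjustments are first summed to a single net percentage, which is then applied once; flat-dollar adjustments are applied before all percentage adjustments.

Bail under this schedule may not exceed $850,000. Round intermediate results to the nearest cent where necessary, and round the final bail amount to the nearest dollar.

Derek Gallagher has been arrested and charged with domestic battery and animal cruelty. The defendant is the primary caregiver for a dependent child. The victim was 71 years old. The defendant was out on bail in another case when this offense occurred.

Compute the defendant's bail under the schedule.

$21,175

Base amounts from the schedule: domestic battery $18,500; animal cruelty $19,000.
Stacking rule: highest base plus 25% of each additional charge. Highest is animal cruelty at $19,000. Additional: $18,500 × 25% = $4,625. Combined base = $19,000 + $4,625 = $23,625.
Defendant is the primary caregiver for a dependent (−$8,500 flat): $23,625 − $8,500 = $15,125.
Net percentage adjustment: +15% +25% = +40%. $15,125 × 1.4 = $21,175.
$21,175 is within the $850,000 maximum.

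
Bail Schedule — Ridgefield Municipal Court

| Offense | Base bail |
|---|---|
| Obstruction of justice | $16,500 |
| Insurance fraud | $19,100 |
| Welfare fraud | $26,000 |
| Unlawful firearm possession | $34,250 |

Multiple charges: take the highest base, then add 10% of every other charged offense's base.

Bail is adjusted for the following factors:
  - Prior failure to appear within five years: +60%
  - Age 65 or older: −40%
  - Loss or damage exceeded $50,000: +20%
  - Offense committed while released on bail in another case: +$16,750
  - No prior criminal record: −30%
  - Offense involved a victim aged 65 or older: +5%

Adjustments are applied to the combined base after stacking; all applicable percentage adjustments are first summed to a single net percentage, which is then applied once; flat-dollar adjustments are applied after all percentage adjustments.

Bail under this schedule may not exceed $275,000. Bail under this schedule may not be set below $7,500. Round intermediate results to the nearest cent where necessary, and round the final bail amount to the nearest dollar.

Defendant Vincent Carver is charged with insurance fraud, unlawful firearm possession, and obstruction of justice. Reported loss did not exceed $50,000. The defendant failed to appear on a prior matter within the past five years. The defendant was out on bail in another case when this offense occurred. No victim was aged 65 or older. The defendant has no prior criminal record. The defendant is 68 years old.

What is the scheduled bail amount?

Base amounts from the schedule: insurance fraud $19,100; unlawful firearm possession $34,250; obstruction of justice $16,500.
Stacking rule: highest base plus 10% of each additional charge. Highest is unlawful firearm possession at $34,250. Additional: $19,100 × 10% = $1,910; $16,500 × 10% = $1,650. Combined base = $34,250 + $3,560 = $37,810.
Net percentage adjustment: +60% −40% −30% = −10%. $37,810 × 0.9 = $34,029.
Offense committed while released on bail in another case (+$16,750 flat): $34,029 + $16,750 = $50,779.
$50,779 is within the $275,000 maximum.
$50,779 is at or above the $7,500 minimum.

$50,779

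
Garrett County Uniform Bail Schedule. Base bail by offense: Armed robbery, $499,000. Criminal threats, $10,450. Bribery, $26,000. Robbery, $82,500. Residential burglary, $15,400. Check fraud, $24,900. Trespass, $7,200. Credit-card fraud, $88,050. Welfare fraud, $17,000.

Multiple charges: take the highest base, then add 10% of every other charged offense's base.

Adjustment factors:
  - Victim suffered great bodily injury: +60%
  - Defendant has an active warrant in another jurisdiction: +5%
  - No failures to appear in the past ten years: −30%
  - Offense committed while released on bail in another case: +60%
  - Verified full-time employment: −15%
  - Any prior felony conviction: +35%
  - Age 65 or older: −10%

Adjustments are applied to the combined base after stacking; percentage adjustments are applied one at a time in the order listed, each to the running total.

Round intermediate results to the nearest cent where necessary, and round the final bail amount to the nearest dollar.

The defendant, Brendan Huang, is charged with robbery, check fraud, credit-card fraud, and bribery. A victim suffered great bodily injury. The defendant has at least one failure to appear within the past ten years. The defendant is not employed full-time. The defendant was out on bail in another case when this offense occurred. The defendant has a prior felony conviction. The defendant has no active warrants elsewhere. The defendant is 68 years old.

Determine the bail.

$315,363

Base amounts from the schedule: robbery $82,500; check fraud $24,900; credit-card fraud $88,050; bribery $26,000.
Stacking rule: highest base plus 10% of each additional charge. Highest is credit-card fraud at $88,050. Additional: $82,500 × 10% = $8,250; $24,900 × 10% = $2,490; $26,000 × 10% = $2,600. Combined base = $88,050 + $13,340 = $101,390.
Victim suffered great bodily injury (+60%): $101,390 × 1.6 = $162,224.
Offense committed while released on bail in another case (+60%): $162,224 × 1.6 = $259,558.40.
Any prior felony conviction (+35%): $259,558.40 × 1.35 = $350,403.84.
Age 65 or older (−10%): $350,403.84 × 0.9 = $315,363.46.
Rounded to the nearest dollar: $315,363.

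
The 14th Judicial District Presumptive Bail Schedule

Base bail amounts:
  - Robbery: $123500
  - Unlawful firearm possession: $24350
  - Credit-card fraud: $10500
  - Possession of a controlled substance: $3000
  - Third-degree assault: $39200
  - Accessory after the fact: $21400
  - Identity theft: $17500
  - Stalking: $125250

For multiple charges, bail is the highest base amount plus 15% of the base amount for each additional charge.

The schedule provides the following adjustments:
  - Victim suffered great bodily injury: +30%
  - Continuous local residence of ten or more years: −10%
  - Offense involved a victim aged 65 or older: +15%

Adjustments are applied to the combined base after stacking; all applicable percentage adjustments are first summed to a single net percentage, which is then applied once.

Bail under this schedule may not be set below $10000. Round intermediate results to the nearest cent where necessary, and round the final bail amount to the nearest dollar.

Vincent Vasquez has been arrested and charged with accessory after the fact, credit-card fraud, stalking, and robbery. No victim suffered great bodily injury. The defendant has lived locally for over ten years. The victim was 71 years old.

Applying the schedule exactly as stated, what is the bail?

Base amounts from the schedule: accessory after the fact $21400; credit-card fraud $10500; stalking $125250; robbery $123500.
Stacking rule: highest base plus 15% of each additional charge. Highest is stalking at $125250. Additional: $21400 × 15% = $3210; $10500 × 15% = $1575; $123500 × 15% = $18525. Combined base = $125250 + $23310 = $148560.
Net percentage adjustment: −10% +15% = +5%. $148560 × 1.05 = $155988.
$155988 is at or above the $10000 minimum.

$155988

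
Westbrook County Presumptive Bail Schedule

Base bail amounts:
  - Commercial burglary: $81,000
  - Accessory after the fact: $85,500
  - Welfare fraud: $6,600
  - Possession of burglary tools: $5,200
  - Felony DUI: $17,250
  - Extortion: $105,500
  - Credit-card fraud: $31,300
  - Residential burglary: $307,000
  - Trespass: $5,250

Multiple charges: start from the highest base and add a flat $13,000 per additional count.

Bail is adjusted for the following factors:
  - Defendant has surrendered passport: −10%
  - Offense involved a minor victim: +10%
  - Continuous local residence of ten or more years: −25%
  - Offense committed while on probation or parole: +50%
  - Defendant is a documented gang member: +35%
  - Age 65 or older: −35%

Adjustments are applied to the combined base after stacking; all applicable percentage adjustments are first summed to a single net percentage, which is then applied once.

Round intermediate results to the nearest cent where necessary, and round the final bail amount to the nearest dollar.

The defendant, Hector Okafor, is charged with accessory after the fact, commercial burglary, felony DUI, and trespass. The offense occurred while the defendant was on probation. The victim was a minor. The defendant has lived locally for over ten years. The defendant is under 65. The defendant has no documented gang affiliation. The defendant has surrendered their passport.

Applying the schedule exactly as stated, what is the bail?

$155,625

Base amounts from the schedule: accessory after the fact $85,500; commercial burglary $81,000; felony DUI $17,250; trespass $5,250.
Stacking rule: highest base plus $13,000 per additional charge. Highest is accessory after the fact at $85,500; 3 additional charges → +$39,000. Combined base = $124,500.
Net percentage adjustment: −10% +10% −25% +50% = +25%. $124,500 × 1.25 = $155,625.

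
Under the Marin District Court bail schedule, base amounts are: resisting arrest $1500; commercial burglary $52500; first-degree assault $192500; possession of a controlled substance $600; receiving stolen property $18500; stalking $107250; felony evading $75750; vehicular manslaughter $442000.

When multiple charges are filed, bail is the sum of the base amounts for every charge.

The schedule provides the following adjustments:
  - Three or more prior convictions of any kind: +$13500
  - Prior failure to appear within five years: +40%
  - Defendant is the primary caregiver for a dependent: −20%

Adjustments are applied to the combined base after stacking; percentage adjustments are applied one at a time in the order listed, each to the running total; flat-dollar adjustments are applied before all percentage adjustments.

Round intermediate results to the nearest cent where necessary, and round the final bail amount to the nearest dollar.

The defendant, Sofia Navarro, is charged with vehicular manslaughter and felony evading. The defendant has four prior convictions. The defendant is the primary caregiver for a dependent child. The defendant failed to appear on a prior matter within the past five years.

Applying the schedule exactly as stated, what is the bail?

Base amounts from the schedule: vehicular manslaughter $442000; felony evading $75750.
Stacking rule: sum of all bases. $442000 + $75750 = $517750.
Three or more prior convictions of any kind (+$13500 flat): $517750 + $13500 = $531250.
Prior failure to appear within five years (+40%): $531250 × 1.4 = $743750.
Defendant is the primary caregiver for a dependent (−20%): $743750 × 0.8 = $595000.

$595000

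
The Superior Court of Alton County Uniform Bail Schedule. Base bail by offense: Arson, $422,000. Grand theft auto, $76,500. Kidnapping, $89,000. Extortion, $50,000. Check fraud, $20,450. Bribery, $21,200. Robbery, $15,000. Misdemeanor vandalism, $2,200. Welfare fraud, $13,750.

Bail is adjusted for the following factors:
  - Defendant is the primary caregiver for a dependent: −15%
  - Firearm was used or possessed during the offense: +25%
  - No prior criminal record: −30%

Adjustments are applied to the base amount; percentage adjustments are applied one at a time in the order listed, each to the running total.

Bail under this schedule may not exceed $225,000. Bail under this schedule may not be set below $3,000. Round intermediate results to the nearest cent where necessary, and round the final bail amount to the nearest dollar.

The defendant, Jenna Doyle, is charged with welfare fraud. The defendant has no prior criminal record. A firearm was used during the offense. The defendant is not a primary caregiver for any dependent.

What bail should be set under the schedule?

Base amounts from the schedule: welfare fraud $13,750.
Single charge. Combined base = $13,750.
Firearm was used or possessed during the offense (+25%): $13,750 × 1.25 = $17,187.50.
No prior criminal record (−30%): $17,187.50 × 0.7 = $12,031.25.
$12,031.25 is within the $225,000 maximum.
$12,031.25 is at or above the $3,000 minimum.
Rounded to the nearest dollar: $12,031.

$12,031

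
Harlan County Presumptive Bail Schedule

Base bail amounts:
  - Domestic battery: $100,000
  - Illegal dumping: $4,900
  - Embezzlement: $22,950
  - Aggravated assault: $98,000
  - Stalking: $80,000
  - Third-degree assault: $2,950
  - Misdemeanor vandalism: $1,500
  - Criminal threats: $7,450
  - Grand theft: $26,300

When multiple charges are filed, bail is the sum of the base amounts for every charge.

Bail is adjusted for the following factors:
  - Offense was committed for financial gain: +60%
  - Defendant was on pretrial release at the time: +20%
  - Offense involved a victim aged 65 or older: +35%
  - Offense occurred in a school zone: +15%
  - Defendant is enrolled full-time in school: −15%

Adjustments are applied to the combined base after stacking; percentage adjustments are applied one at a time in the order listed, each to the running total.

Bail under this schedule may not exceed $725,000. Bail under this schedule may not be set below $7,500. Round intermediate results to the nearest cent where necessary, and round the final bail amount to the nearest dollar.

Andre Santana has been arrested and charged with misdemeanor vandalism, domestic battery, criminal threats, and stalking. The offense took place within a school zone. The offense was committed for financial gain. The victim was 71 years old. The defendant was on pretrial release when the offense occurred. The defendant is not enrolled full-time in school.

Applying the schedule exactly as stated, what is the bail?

Base amounts from the schedule: misdemeanor vandalism $1,500; domestic battery $100,000; criminal threats $7,450; stalking $80,000.
Stacking rule: sum of all bases. $1,500 + $100,000 + $7,450 + $80,000 = $188,950.
Offense was committed for financial gain (+60%): $188,950 × 1.6 = $302,320.
Defendant was on pretrial release at the time (+20%): $302,320 × 1.2 = $362,784.
Offense involved a victim aged 65 or older (+35%): $362,784 × 1.35 = $489,758.40.
Offense occurred in a school zone (+15%): $489,758.40 × 1.15 = $563,222.16.
$563,222.16 is within the $725,000 maximum.
$563,222.16 is at or above the $7,500 minimum.
Rounded to the nearest dollar: $563,222.

$563,222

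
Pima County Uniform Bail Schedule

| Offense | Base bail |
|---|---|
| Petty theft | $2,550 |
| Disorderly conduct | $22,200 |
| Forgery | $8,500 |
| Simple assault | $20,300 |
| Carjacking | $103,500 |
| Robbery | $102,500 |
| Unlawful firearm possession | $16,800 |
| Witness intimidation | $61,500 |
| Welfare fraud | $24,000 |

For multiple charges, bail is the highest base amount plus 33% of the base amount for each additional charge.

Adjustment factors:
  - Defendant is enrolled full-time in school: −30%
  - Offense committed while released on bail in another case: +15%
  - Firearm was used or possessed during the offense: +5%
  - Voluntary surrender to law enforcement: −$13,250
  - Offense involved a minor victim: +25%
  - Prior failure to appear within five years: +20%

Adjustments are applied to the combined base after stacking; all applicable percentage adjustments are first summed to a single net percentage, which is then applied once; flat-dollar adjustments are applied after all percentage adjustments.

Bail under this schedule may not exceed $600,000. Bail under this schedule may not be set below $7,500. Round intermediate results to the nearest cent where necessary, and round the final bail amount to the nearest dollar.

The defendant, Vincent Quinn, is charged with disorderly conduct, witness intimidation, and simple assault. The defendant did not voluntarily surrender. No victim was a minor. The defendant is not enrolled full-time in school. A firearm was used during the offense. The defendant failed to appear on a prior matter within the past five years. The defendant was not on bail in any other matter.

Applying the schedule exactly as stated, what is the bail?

Base amounts from the schedule: disorderly conduct $22,200; witness intimidation $61,500; simple assault $20,300.
Stacking rule: highest base plus 33% of each additional charge. Highest is witness intimidation at $61,500. Additional: $22,200 × 33% = $7,326; $20,300 × 33% = $6,699. Combined base = $61,500 + $14,025 = $75,525.
Net percentage adjustment: +5% +20% = +25%. $75,525 × 1.25 = $94,406.25.
$94,406.25 is within the $600,000 maximum.
$94,406.25 is at or above the $7,500 minimum.
Rounded to the nearest dollar: $94,406.

$94,406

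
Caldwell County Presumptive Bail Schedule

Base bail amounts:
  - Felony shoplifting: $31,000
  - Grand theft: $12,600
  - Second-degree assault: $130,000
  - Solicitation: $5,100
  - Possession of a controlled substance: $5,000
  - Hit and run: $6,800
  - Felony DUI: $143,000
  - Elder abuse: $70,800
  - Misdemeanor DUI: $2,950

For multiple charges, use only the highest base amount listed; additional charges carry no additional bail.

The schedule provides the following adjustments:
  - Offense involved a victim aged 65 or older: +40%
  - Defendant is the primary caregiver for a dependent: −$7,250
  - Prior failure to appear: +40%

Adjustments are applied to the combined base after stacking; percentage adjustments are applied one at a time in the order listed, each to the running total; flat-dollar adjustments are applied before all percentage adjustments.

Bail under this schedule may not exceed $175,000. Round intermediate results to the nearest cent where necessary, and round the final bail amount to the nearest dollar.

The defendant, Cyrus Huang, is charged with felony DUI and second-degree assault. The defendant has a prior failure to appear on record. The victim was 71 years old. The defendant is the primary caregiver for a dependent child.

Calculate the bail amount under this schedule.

$175,000

Base amounts from the schedule: felony DUI $143,000; second-degree assault $130,000.
Stacking rule: use the highest base only. Highest is felony DUI at $143,000. Combined base = $143,000.
Defendant is the primary caregiver for a dependent (−$7,250 flat): $143,000 − $7,250 = $135,750.
Offense involved a victim aged 65 or older (+40%): $135,750 × 1.4 = $190,050.
Prior failure to appear (+40%): $190,050 × 1.4 = $266,070.
Result $266,070 exceeds the maximum of $175,000; bail is capped at $175,000.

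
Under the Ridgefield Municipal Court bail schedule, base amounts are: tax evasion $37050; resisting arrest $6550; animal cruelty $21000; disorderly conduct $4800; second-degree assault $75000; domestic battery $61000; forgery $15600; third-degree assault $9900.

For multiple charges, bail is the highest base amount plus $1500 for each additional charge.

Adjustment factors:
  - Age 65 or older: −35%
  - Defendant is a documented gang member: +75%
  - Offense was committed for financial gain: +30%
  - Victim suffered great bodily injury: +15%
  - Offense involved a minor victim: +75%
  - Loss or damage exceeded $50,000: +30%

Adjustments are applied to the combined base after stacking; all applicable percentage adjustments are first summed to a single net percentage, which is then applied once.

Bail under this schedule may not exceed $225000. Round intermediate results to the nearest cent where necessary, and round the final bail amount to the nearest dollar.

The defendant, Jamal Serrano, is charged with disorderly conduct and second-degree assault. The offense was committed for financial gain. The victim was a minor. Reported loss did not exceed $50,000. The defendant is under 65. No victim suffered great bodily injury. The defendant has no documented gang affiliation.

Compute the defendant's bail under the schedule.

$156825

Base amounts from the schedule: disorderly conduct $4800; second-degree assault $75000.
Stacking rule: highest base plus $1500 per additional charge. Highest is second-degree assault at $75000; 1 additional charge → +$1500. Combined base = $76500.
Net percentage adjustment: +30% +75% = +105%. $76500 × 2.05 = $156825.
$156825 is within the $225000 maximum.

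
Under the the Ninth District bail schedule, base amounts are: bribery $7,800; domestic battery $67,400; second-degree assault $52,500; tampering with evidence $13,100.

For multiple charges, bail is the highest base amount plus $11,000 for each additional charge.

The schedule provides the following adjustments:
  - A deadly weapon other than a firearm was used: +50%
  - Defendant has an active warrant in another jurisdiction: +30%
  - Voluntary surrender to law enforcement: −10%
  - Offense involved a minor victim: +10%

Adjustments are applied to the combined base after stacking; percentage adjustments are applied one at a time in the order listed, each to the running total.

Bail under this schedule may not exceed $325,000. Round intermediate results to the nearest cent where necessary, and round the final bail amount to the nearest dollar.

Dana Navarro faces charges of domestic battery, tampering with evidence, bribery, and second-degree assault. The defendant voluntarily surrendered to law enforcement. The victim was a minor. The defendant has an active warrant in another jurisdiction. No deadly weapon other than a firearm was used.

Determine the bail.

$129,215

Base amounts from the schedule: domestic battery $67,400; tampering with evidence $13,100; bribery $7,800; second-degree assault $52,500.
Stacking rule: highest base plus $11,000 per additional charge. Highest is domestic battery at $67,400; 3 additional charges → +$33,000. Combined base = $100,400.
Defendant has an active warrant in another jurisdiction (+30%): $100,400 × 1.3 = $130,520.
Voluntary surrender to law enforcement (−10%): $130,520 × 0.9 = $117,468.
Offense involved a minor victim (+10%): $117,468 × 1.1 = $129,214.80.
$129,214.80 is within the $325,000 maximum.
Rounded to the nearest dollar: $129,215.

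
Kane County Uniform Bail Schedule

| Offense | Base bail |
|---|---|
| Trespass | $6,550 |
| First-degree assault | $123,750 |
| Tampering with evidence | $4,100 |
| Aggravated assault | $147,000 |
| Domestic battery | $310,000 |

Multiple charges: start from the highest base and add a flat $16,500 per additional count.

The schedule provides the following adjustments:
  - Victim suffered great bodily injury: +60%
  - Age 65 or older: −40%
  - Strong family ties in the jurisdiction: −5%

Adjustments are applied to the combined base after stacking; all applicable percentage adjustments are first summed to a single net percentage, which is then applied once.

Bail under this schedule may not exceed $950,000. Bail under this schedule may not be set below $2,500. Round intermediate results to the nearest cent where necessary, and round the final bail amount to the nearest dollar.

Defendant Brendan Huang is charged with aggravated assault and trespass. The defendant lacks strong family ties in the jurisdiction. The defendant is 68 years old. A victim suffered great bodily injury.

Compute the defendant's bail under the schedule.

Base amounts from the schedule: aggravated assault $147,000; trespass $6,550.
Stacking rule: highest base plus $16,500 per additional charge. Highest is aggravated assault at $147,000; 1 additional charge → +$16,500. Combined base = $163,500.
Net percentage adjustment: +60% −40% = +20%. $163,500 × 1.2 = $196,200.
$196,200 is within the $950,000 maximum.
$196,200 is at or above the $2,500 minimum.

$196,200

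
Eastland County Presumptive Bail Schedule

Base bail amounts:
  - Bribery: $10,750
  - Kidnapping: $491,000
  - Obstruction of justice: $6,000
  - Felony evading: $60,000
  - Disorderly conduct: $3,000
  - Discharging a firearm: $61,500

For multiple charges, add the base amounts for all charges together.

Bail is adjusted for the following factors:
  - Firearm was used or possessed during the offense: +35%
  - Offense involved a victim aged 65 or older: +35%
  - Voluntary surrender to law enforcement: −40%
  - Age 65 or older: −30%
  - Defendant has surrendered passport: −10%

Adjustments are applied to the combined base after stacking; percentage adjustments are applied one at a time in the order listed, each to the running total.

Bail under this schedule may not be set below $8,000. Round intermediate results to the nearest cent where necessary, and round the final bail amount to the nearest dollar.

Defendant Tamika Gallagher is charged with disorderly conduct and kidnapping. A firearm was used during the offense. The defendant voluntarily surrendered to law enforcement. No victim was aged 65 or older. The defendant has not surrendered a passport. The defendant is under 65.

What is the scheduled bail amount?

Base amounts from the schedule: disorderly conduct $3,000; kidnapping $491,000.
Stacking rule: sum of all bases. $3,000 + $491,000 = $494,000.
Firearm was used or possessed during the offense (+35%): $494,000 × 1.35 = $666,900.
Voluntary surrender to law enforcement (−40%): $666,900 × 0.6 = $400,140.
$400,140 is at or above the $8,000 minimum.

$400,140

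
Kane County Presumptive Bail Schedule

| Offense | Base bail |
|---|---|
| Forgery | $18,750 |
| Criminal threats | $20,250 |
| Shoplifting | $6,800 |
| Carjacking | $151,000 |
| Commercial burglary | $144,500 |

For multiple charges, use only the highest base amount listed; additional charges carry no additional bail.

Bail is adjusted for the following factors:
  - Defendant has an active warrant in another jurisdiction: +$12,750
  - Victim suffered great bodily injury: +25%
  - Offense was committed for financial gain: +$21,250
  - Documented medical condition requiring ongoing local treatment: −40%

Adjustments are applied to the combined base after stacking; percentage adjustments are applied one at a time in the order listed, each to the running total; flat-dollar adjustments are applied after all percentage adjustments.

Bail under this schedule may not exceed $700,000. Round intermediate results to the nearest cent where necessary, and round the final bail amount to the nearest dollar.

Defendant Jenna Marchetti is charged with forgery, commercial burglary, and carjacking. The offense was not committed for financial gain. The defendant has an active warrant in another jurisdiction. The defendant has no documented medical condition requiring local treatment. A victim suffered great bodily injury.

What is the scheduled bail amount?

$201,500

Base amounts from the schedule: forgery $18,750; commercial burglary $144,500; carjacking $151,000.
Stacking rule: use the highest base only. Highest is carjacking at $151,000. Combined base = $151,000.
Victim suffered great bodily injury (+25%): $151,000 × 1.25 = $188,750.
Defendant has an active warrant in another jurisdiction (+$12,750 flat): $188,750 + $12,750 = $201,500.
$201,500 is within the $700,000 maximum.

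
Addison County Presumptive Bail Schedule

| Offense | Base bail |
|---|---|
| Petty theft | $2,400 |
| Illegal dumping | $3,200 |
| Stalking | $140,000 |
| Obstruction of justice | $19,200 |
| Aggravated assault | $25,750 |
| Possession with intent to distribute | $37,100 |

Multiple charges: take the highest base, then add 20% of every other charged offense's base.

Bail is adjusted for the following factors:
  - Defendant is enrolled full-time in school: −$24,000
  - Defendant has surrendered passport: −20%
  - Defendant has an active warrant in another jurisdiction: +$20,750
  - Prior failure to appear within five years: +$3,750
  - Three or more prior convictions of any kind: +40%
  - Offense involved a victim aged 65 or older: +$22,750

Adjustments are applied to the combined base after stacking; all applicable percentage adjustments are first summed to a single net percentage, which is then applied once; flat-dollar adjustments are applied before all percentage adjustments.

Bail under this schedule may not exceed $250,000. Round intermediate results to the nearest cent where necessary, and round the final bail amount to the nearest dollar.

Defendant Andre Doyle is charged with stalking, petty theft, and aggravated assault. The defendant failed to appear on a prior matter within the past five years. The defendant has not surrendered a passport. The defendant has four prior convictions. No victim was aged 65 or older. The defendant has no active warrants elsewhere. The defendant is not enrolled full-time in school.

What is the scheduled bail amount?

Base amounts from the schedule: stalking $140,000; petty theft $2,400; aggravated assault $25,750.
Stacking rule: highest base plus 20% of each additional charge. Highest is stalking at $140,000. Additional: $2,400 × 20% = $480; $25,750 × 20% = $5,150. Combined base = $140,000 + $5,630 = $145,630.
Prior failure to appear within five years (+$3,750 flat): $145,630 + $3,750 = $149,380.
Three or more prior convictions of any kind (+40%): $149,380 × 1.4 = $209,132.
$209,132 is within the $250,000 maximum.

$209,132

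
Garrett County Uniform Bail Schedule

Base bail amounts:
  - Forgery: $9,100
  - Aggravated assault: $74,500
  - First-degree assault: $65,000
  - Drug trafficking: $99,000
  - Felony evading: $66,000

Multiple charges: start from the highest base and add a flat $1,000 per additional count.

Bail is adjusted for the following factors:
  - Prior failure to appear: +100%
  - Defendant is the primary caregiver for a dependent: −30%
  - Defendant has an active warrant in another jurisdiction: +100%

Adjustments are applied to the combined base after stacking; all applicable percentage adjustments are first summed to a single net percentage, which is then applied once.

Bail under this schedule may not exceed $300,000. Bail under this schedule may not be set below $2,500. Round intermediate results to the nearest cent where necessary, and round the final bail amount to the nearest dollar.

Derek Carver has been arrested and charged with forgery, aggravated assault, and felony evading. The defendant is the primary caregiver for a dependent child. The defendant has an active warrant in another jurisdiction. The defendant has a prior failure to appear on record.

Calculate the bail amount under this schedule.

Base amounts from the schedule: forgery $9,100; aggravated assault $74,500; felony evading $66,000.
Stacking rule: highest base plus $1,000 per additional charge. Highest is aggravated assault at $74,500; 2 additional charges → +$2,000. Combined base = $76,500.
Net percentage adjustment: +100% −30% +100% = +170%. $76,500 × 2.7 = $206,550.
$206,550 is within the $300,000 maximum.
$206,550 is at or above the $2,500 minimum.

$206,550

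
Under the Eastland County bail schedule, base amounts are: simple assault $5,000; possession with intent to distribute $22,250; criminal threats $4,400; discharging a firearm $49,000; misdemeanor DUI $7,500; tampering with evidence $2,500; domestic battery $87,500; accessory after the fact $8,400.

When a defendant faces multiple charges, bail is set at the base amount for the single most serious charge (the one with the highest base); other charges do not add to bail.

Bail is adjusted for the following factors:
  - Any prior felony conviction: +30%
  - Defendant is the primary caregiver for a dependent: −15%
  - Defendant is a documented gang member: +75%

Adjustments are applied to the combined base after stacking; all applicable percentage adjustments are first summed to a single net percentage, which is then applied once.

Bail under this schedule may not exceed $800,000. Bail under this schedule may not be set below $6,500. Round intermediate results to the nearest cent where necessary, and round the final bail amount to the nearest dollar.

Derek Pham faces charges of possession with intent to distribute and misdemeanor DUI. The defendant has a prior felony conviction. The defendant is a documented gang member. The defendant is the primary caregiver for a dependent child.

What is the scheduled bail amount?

Base amounts from the schedule: possession with intent to distribute $22,250; misdemeanor DUI $7,500.
Stacking rule: use the highest base only. Highest is possession with intent to distribute at $22,250. Combined base = $22,250.
Net percentage adjustment: +30% −15% +75% = +90%. $22,250 × 1.9 = $42,275.
$42,275 is within the $800,000 maximum.
$42,275 is at or above the $6,500 minimum.

$42,275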